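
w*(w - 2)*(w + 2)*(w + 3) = w^4 + 3*w^3 - 4*w^2 - 12*w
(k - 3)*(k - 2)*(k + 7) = k^3 + 2*k^2 - 29*k + 42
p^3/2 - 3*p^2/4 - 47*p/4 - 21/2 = (p/2 + 1/2)*(p - 6)*(p + 7/2)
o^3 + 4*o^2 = o^2*(o + 4)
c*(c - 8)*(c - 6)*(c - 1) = c^4 - 15*c^3 + 62*c^2 - 48*c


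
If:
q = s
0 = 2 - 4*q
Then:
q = 1/2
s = 1/2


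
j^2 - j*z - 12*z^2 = (j - 4*z)*(j + 3*z)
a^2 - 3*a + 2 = (a - 2)*(a - 1)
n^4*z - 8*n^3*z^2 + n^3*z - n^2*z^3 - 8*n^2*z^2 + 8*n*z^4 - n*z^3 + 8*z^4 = (n - 8*z)*(n - z)*(n + z)*(n*z + z)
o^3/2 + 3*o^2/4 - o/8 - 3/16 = (o/2 + 1/4)*(o - 1/2)*(o + 3/2)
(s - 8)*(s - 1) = s^2 - 9*s + 8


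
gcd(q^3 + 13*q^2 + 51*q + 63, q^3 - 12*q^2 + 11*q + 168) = q + 3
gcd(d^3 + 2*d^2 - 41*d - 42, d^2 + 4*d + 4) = 1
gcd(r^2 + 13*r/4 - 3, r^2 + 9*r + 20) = r + 4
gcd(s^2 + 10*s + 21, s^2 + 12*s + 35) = s + 7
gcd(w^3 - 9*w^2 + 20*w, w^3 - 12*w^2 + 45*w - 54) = 1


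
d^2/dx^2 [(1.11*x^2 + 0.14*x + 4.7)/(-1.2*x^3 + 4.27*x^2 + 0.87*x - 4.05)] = (-3.1968*x^6 - 1.20960000000002*x^5 - 83.86488*x^4 + 463.698746*x^3 - 591.73689*x^2 + 17.76528*x - 207.07389)/(1.728*x^9 - 18.4464*x^8 + 61.88004*x^7 - 33.611203*x^6 - 169.376229*x^5 + 186.464646*x^4 + 148.662567*x^3 - 200.91969*x^2 - 42.810525*x + 66.430125)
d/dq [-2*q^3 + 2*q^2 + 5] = 2*q*(2 - 3*q)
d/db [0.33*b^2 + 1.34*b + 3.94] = 0.66*b + 1.34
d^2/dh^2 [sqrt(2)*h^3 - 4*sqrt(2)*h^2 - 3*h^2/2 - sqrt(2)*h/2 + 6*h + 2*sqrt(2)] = 6*sqrt(2)*h - 8*sqrt(2) - 3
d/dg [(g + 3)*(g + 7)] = 2*g + 10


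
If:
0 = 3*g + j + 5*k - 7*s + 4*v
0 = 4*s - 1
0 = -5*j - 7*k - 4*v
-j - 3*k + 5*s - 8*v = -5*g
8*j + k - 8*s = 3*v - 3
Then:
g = 829/1692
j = 281/1692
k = -17/36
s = 1/4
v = 349/564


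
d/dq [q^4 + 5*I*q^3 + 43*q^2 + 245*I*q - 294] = 4*q^3 + 15*I*q^2 + 86*q + 245*I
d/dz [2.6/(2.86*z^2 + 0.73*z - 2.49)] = (-14.872*z - 1.898)/(2.86*z^2 + 0.73*z - 2.49)^2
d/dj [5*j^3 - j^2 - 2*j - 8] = 15*j^2 - 2*j - 2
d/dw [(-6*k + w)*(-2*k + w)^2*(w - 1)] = (2*k - w)*((-6*k + w)*(2*k - w) + (2*k - w)*(w - 1) + 2*(6*k - w)*(w - 1))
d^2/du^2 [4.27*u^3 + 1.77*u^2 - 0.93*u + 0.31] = 25.62*u + 3.54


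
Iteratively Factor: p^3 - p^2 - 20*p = (p - 5)*(p^2 + 4*p) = (p - 5)*(p + 4)*(p)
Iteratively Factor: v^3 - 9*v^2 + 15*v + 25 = (v - 5)*(v^2 - 4*v - 5) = (v - 5)^2*(v + 1)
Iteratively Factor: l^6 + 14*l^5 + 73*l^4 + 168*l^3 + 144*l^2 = (l + 3)*(l^5 + 11*l^4 + 40*l^3 + 48*l^2) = l*(l + 3)*(l^4 + 11*l^3 + 40*l^2 + 48*l) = l^2*(l + 3)*(l^3 + 11*l^2 + 40*l + 48) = l^2*(l + 3)*(l + 4)*(l^2 + 7*l + 12) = l^2*(l + 3)*(l + 4)^2*(l + 3)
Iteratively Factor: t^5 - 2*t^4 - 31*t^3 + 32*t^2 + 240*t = (t - 5)*(t^4 + 3*t^3 - 16*t^2 - 48*t) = (t - 5)*(t + 3)*(t^3 - 16*t) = (t - 5)*(t + 3)*(t + 4)*(t^2 - 4*t) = t*(t - 5)*(t + 3)*(t + 4)*(t - 4)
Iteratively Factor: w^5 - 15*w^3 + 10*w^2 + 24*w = (w + 4)*(w^4 - 4*w^3 + w^2 + 6*w) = (w - 3)*(w + 4)*(w^3 - w^2 - 2*w) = (w - 3)*(w + 1)*(w + 4)*(w^2 - 2*w) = (w - 3)*(w - 2)*(w + 1)*(w + 4)*(w)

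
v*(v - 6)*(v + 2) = v^3 - 4*v^2 - 12*v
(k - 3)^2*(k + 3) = k^3 - 3*k^2 - 9*k + 27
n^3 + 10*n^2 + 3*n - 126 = (n - 3)*(n + 6)*(n + 7)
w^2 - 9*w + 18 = (w - 6)*(w - 3)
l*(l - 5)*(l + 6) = l^3 + l^2 - 30*l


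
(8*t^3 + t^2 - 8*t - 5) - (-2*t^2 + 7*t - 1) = 8*t^3 + 3*t^2 - 15*t - 4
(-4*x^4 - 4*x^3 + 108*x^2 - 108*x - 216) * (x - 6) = -4*x^5 + 20*x^4 + 132*x^3 - 756*x^2 + 432*x + 1296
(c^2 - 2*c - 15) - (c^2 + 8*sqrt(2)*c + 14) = -8*sqrt(2)*c - 2*c - 29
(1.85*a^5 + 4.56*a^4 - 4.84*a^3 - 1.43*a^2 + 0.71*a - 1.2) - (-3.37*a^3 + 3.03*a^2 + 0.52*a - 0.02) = 1.85*a^5 + 4.56*a^4 - 1.47*a^3 - 4.46*a^2 + 0.19*a - 1.18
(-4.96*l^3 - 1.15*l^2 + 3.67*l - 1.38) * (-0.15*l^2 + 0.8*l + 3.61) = 0.744*l^5 - 3.7955*l^4 - 19.3761*l^3 - 1.0085*l^2 + 12.1447*l - 4.9818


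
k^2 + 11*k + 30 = (k + 5)*(k + 6)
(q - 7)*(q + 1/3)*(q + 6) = q^3 - 2*q^2/3 - 127*q/3 - 14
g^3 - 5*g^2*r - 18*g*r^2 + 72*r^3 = (g - 6*r)*(g - 3*r)*(g + 4*r)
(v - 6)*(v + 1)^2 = v^3 - 4*v^2 - 11*v - 6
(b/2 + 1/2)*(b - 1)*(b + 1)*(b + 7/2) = b^4/2 + 9*b^3/4 + 5*b^2/4 - 9*b/4 - 7/4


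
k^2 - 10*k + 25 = (k - 5)^2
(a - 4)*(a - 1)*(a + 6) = a^3 + a^2 - 26*a + 24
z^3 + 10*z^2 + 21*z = z*(z + 3)*(z + 7)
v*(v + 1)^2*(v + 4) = v^4 + 6*v^3 + 9*v^2 + 4*v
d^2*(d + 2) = d^3 + 2*d^2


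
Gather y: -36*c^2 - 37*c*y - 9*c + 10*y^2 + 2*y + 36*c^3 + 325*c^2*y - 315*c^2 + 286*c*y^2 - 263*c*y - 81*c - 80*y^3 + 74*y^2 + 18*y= 36*c^3 - 351*c^2 - 90*c - 80*y^3 + y^2*(286*c + 84) + y*(325*c^2 - 300*c + 20)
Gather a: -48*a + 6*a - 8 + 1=-42*a - 7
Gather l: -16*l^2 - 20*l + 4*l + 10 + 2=-16*l^2 - 16*l + 12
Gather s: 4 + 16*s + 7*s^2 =7*s^2 + 16*s + 4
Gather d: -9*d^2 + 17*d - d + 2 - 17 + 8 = -9*d^2 + 16*d - 7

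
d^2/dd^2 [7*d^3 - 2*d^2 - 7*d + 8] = 42*d - 4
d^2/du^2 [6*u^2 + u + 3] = 12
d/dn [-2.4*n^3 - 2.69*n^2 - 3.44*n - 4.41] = -7.2*n^2 - 5.38*n - 3.44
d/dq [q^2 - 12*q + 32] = 2*q - 12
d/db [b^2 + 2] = 2*b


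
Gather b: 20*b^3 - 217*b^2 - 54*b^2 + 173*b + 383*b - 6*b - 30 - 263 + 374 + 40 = 20*b^3 - 271*b^2 + 550*b + 121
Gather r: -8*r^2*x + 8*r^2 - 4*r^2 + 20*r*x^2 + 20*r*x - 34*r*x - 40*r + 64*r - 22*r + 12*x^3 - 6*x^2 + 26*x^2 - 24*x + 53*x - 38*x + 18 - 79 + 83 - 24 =r^2*(4 - 8*x) + r*(20*x^2 - 14*x + 2) + 12*x^3 + 20*x^2 - 9*x - 2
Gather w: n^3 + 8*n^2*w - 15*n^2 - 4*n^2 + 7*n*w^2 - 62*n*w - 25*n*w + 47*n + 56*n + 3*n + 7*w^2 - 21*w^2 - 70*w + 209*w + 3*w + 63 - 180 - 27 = n^3 - 19*n^2 + 106*n + w^2*(7*n - 14) + w*(8*n^2 - 87*n + 142) - 144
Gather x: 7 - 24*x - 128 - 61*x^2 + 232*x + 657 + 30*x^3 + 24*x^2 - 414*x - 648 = 30*x^3 - 37*x^2 - 206*x - 112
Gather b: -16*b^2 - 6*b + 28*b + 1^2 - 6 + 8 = -16*b^2 + 22*b + 3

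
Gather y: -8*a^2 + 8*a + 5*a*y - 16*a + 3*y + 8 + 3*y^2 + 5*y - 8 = -8*a^2 - 8*a + 3*y^2 + y*(5*a + 8)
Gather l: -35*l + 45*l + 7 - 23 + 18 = 10*l + 2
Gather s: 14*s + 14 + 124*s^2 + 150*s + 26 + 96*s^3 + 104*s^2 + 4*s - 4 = 96*s^3 + 228*s^2 + 168*s + 36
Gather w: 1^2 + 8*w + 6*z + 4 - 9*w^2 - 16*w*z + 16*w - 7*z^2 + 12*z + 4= -9*w^2 + w*(24 - 16*z) - 7*z^2 + 18*z + 9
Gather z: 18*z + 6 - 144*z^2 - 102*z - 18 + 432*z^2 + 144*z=288*z^2 + 60*z - 12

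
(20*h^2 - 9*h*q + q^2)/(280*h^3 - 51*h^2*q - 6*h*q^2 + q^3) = (-4*h + q)/(-56*h^2 - h*q + q^2)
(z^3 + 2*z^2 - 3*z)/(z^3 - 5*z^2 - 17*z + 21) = z/(z - 7)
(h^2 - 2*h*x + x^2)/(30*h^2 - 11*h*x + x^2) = (h^2 - 2*h*x + x^2)/(30*h^2 - 11*h*x + x^2)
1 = 1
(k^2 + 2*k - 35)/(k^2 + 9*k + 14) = (k - 5)/(k + 2)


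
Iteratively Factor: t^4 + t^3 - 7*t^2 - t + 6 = (t - 2)*(t^3 + 3*t^2 - t - 3) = (t - 2)*(t + 3)*(t^2 - 1) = (t - 2)*(t - 1)*(t + 3)*(t + 1)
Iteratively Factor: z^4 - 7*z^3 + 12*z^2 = (z - 3)*(z^3 - 4*z^2) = z*(z - 3)*(z^2 - 4*z) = z^2*(z - 3)*(z - 4)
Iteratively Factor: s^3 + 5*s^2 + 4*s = (s + 4)*(s^2 + s) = s*(s + 4)*(s + 1)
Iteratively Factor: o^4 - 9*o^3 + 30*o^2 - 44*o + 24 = (o - 2)*(o^3 - 7*o^2 + 16*o - 12) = (o - 3)*(o - 2)*(o^2 - 4*o + 4) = (o - 3)*(o - 2)^2*(o - 2)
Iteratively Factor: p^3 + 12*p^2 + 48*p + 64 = (p + 4)*(p^2 + 8*p + 16) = (p + 4)^2*(p + 4)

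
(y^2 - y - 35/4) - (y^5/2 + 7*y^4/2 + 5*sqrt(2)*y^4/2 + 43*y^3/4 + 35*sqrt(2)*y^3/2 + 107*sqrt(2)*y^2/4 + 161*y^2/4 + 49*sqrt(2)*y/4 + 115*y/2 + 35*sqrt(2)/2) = -y^5/2 - 5*sqrt(2)*y^4/2 - 7*y^4/2 - 35*sqrt(2)*y^3/2 - 43*y^3/4 - 157*y^2/4 - 107*sqrt(2)*y^2/4 - 117*y/2 - 49*sqrt(2)*y/4 - 35*sqrt(2)/2 - 35/4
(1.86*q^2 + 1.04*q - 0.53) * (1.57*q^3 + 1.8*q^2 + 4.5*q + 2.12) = 2.9202*q^5 + 4.9808*q^4 + 9.4099*q^3 + 7.6692*q^2 - 0.1802*q - 1.1236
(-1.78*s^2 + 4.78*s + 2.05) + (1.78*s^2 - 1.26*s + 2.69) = 3.52*s + 4.74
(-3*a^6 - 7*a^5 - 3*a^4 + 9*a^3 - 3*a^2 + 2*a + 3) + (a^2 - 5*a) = -3*a^6 - 7*a^5 - 3*a^4 + 9*a^3 - 2*a^2 - 3*a + 3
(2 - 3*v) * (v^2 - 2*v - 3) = -3*v^3 + 8*v^2 + 5*v - 6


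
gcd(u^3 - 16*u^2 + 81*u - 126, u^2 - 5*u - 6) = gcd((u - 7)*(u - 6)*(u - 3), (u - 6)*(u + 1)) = u - 6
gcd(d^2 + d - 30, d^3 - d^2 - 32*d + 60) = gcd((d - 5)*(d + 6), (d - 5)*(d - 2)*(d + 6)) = d^2 + d - 30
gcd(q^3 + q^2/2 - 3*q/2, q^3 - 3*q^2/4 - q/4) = q^2 - q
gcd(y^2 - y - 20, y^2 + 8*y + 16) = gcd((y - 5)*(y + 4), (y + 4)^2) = y + 4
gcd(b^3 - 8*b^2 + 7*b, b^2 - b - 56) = 1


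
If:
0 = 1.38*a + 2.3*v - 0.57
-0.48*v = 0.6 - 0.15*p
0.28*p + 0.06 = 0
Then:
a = 2.61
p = -0.21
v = -1.32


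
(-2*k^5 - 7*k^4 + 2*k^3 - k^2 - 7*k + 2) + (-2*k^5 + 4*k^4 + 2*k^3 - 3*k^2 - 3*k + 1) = -4*k^5 - 3*k^4 + 4*k^3 - 4*k^2 - 10*k + 3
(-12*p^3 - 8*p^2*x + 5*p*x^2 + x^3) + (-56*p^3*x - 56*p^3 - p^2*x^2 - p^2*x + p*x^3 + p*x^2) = -56*p^3*x - 68*p^3 - p^2*x^2 - 9*p^2*x + p*x^3 + 6*p*x^2 + x^3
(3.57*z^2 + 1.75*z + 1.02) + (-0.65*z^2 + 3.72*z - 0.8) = 2.92*z^2 + 5.47*z + 0.22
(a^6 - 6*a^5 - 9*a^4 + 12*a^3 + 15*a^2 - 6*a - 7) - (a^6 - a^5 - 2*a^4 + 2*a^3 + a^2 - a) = -5*a^5 - 7*a^4 + 10*a^3 + 14*a^2 - 5*a - 7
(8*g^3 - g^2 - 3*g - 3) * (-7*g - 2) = -56*g^4 - 9*g^3 + 23*g^2 + 27*g + 6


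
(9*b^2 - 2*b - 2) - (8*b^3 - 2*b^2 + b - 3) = -8*b^3 + 11*b^2 - 3*b + 1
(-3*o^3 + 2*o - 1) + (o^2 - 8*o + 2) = -3*o^3 + o^2 - 6*o + 1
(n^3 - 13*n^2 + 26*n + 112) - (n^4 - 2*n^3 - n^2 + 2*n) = -n^4 + 3*n^3 - 12*n^2 + 24*n + 112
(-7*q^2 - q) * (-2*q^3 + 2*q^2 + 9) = 14*q^5 - 12*q^4 - 2*q^3 - 63*q^2 - 9*q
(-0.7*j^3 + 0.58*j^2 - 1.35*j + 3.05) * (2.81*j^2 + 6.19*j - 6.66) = -1.967*j^5 - 2.7032*j^4 + 4.4587*j^3 - 3.6488*j^2 + 27.8705*j - 20.313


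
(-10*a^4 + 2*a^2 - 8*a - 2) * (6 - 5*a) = 50*a^5 - 60*a^4 - 10*a^3 + 52*a^2 - 38*a - 12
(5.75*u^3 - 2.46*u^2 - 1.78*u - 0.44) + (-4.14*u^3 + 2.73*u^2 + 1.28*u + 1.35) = 1.61*u^3 + 0.27*u^2 - 0.5*u + 0.91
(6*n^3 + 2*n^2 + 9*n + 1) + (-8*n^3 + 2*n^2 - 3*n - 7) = -2*n^3 + 4*n^2 + 6*n - 6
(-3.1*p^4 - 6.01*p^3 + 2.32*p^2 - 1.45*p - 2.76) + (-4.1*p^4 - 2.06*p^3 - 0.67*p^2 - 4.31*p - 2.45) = -7.2*p^4 - 8.07*p^3 + 1.65*p^2 - 5.76*p - 5.21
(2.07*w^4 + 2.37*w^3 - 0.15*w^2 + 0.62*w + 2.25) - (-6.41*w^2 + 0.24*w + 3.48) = 2.07*w^4 + 2.37*w^3 + 6.26*w^2 + 0.38*w - 1.23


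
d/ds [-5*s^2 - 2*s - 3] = -10*s - 2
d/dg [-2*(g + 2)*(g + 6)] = -4*g - 16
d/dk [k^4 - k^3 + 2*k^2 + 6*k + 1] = 4*k^3 - 3*k^2 + 4*k + 6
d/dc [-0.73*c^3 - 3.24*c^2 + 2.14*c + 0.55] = -2.19*c^2 - 6.48*c + 2.14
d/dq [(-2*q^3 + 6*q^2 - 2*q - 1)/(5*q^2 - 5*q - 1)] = (-10*q^4 + 20*q^3 - 14*q^2 - 2*q - 3)/(25*q^4 - 50*q^3 + 15*q^2 + 10*q + 1)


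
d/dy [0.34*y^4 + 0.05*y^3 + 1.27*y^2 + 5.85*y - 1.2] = 1.36*y^3 + 0.15*y^2 + 2.54*y + 5.85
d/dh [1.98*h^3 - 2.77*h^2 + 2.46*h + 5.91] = 5.94*h^2 - 5.54*h + 2.46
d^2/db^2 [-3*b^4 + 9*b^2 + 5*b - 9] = 18 - 36*b^2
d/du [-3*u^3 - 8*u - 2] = -9*u^2 - 8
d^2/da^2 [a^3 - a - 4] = 6*a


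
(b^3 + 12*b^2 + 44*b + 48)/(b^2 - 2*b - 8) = (b^2 + 10*b + 24)/(b - 4)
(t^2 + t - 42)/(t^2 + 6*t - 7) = (t - 6)/(t - 1)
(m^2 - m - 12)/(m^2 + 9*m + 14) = (m^2 - m - 12)/(m^2 + 9*m + 14)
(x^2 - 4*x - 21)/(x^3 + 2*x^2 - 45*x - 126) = 1/(x + 6)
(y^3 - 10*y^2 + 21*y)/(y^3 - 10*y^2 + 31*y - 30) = y*(y - 7)/(y^2 - 7*y + 10)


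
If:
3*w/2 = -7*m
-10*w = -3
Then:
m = -9/140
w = 3/10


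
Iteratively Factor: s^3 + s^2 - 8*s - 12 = (s + 2)*(s^2 - s - 6) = (s - 3)*(s + 2)*(s + 2)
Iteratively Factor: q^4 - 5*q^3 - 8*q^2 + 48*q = (q - 4)*(q^3 - q^2 - 12*q) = q*(q - 4)*(q^2 - q - 12) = q*(q - 4)^2*(q + 3)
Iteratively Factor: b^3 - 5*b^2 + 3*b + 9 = (b + 1)*(b^2 - 6*b + 9) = (b - 3)*(b + 1)*(b - 3)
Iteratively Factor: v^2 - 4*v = (v - 4)*(v)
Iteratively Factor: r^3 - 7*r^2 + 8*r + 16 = (r - 4)*(r^2 - 3*r - 4) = (r - 4)^2*(r + 1)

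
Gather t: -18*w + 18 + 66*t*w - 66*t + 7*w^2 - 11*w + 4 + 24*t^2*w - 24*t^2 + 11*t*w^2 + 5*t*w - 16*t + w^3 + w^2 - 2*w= t^2*(24*w - 24) + t*(11*w^2 + 71*w - 82) + w^3 + 8*w^2 - 31*w + 22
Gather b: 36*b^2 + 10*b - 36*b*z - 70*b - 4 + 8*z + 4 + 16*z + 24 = 36*b^2 + b*(-36*z - 60) + 24*z + 24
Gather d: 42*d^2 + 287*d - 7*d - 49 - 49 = 42*d^2 + 280*d - 98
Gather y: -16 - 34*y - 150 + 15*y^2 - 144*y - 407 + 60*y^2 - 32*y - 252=75*y^2 - 210*y - 825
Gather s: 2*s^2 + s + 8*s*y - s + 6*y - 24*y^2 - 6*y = 2*s^2 + 8*s*y - 24*y^2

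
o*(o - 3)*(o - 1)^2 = o^4 - 5*o^3 + 7*o^2 - 3*o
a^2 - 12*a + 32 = (a - 8)*(a - 4)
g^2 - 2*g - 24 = (g - 6)*(g + 4)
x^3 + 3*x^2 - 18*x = x*(x - 3)*(x + 6)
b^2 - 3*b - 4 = (b - 4)*(b + 1)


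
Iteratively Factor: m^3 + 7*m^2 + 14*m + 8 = (m + 4)*(m^2 + 3*m + 2) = (m + 1)*(m + 4)*(m + 2)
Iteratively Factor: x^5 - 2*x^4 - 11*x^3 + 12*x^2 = (x + 3)*(x^4 - 5*x^3 + 4*x^2) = (x - 1)*(x + 3)*(x^3 - 4*x^2) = (x - 4)*(x - 1)*(x + 3)*(x^2) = x*(x - 4)*(x - 1)*(x + 3)*(x)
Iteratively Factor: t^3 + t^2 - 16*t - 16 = (t + 1)*(t^2 - 16) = (t - 4)*(t + 1)*(t + 4)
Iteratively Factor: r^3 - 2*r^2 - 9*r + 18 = (r - 3)*(r^2 + r - 6) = (r - 3)*(r - 2)*(r + 3)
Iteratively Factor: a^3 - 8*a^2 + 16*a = (a - 4)*(a^2 - 4*a) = a*(a - 4)*(a - 4)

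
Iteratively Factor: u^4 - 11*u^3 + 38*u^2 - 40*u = (u)*(u^3 - 11*u^2 + 38*u - 40) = u*(u - 4)*(u^2 - 7*u + 10) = u*(u - 5)*(u - 4)*(u - 2)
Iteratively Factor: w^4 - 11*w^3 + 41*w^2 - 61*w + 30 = (w - 1)*(w^3 - 10*w^2 + 31*w - 30) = (w - 3)*(w - 1)*(w^2 - 7*w + 10) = (w - 5)*(w - 3)*(w - 1)*(w - 2)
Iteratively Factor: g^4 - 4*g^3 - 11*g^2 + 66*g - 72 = (g - 3)*(g^3 - g^2 - 14*g + 24) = (g - 3)*(g + 4)*(g^2 - 5*g + 6) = (g - 3)^2*(g + 4)*(g - 2)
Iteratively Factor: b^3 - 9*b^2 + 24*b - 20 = (b - 2)*(b^2 - 7*b + 10) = (b - 2)^2*(b - 5)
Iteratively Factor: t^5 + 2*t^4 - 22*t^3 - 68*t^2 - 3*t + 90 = (t - 5)*(t^4 + 7*t^3 + 13*t^2 - 3*t - 18) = (t - 5)*(t - 1)*(t^3 + 8*t^2 + 21*t + 18) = (t - 5)*(t - 1)*(t + 2)*(t^2 + 6*t + 9) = (t - 5)*(t - 1)*(t + 2)*(t + 3)*(t + 3)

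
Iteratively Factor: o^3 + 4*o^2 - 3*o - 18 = (o - 2)*(o^2 + 6*o + 9) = (o - 2)*(o + 3)*(o + 3)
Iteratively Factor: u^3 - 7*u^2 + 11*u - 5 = (u - 5)*(u^2 - 2*u + 1) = (u - 5)*(u - 1)*(u - 1)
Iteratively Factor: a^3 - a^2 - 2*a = (a + 1)*(a^2 - 2*a) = a*(a + 1)*(a - 2)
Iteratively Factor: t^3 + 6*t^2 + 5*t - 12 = (t + 3)*(t^2 + 3*t - 4) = (t - 1)*(t + 3)*(t + 4)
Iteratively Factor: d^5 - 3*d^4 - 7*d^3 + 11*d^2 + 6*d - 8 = (d - 4)*(d^4 + d^3 - 3*d^2 - d + 2) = (d - 4)*(d + 2)*(d^3 - d^2 - d + 1) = (d - 4)*(d + 1)*(d + 2)*(d^2 - 2*d + 1) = (d - 4)*(d - 1)*(d + 1)*(d + 2)*(d - 1)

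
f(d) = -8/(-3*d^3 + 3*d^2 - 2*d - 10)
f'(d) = -8*(9*d^2 - 6*d + 2)/(-3*d^3 + 3*d^2 - 2*d - 10)^2 = 8*(-9*d^2 + 6*d - 2)/(3*d^3 - 3*d^2 + 2*d + 10)^2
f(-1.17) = -6.39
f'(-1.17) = -108.99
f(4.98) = 0.03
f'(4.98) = -0.02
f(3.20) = 0.10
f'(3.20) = -0.09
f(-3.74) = -0.04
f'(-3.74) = -0.03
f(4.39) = 0.04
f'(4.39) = -0.03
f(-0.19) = 0.84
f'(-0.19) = -0.31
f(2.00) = 0.31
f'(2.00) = -0.31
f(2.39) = 0.21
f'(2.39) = -0.21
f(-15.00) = 0.00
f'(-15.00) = 0.00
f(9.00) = 0.00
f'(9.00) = 0.00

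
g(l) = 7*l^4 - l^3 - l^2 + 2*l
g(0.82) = 3.58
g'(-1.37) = -72.89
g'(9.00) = 20153.00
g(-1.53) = 36.54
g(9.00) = 45135.00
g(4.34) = 2391.56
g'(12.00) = 47930.00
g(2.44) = 232.52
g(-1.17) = 11.01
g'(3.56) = 1220.16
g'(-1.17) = -44.61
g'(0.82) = 13.78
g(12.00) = 143304.00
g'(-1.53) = -102.25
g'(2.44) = 386.01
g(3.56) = 1073.67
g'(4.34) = 2225.72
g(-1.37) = 22.61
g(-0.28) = -0.57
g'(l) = 28*l^3 - 3*l^2 - 2*l + 2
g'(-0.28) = 1.71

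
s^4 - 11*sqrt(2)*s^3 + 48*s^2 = s^2*(s - 8*sqrt(2))*(s - 3*sqrt(2))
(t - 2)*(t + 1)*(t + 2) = t^3 + t^2 - 4*t - 4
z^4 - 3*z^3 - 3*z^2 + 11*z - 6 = (z - 3)*(z - 1)^2*(z + 2)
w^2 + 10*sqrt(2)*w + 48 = (w + 4*sqrt(2))*(w + 6*sqrt(2))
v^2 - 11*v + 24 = (v - 8)*(v - 3)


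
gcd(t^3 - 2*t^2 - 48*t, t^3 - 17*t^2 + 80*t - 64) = t - 8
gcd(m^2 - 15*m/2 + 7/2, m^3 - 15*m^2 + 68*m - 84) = m - 7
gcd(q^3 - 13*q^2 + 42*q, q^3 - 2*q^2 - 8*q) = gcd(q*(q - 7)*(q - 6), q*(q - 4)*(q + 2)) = q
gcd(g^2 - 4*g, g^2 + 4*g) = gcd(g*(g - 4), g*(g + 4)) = g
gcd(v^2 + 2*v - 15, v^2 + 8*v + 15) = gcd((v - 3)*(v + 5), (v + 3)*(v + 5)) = v + 5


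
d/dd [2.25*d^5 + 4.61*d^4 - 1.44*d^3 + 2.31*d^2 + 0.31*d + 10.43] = 11.25*d^4 + 18.44*d^3 - 4.32*d^2 + 4.62*d + 0.31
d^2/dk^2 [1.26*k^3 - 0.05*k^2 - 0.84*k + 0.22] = 7.56*k - 0.1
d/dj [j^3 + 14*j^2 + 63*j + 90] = 3*j^2 + 28*j + 63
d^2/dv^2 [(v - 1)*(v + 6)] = 2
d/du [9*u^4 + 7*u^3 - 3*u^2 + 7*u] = 36*u^3 + 21*u^2 - 6*u + 7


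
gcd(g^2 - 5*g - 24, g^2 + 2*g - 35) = 1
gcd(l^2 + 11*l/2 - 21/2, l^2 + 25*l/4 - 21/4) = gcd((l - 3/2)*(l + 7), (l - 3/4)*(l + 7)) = l + 7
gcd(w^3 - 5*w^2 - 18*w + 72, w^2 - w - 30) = w - 6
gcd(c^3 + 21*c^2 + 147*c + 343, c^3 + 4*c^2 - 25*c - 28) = c + 7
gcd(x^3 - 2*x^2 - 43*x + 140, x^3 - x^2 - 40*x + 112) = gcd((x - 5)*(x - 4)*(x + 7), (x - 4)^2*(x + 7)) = x^2 + 3*x - 28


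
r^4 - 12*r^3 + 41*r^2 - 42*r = r*(r - 7)*(r - 3)*(r - 2)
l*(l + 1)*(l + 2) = l^3 + 3*l^2 + 2*l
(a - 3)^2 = a^2 - 6*a + 9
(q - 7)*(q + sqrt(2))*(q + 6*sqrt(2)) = q^3 - 7*q^2 + 7*sqrt(2)*q^2 - 49*sqrt(2)*q + 12*q - 84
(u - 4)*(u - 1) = u^2 - 5*u + 4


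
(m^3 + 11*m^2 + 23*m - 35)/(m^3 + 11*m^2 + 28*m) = (m^2 + 4*m - 5)/(m*(m + 4))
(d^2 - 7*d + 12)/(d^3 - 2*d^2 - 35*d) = (-d^2 + 7*d - 12)/(d*(-d^2 + 2*d + 35))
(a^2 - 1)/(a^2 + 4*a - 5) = (a + 1)/(a + 5)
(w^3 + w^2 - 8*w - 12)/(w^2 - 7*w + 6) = (w^3 + w^2 - 8*w - 12)/(w^2 - 7*w + 6)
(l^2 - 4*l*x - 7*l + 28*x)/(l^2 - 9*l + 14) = (l - 4*x)/(l - 2)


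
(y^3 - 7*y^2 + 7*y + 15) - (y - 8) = y^3 - 7*y^2 + 6*y + 23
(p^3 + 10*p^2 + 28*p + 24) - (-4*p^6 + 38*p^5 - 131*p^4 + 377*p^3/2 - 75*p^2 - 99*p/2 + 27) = 4*p^6 - 38*p^5 + 131*p^4 - 375*p^3/2 + 85*p^2 + 155*p/2 - 3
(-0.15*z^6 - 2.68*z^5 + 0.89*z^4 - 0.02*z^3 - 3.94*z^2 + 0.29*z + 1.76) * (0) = 0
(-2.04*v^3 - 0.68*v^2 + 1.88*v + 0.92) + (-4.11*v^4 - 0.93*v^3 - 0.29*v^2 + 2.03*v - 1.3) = -4.11*v^4 - 2.97*v^3 - 0.97*v^2 + 3.91*v - 0.38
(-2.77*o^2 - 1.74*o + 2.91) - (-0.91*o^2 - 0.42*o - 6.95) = -1.86*o^2 - 1.32*o + 9.86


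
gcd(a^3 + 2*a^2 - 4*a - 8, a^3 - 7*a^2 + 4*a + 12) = a - 2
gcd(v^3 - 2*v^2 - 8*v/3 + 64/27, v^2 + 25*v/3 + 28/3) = v + 4/3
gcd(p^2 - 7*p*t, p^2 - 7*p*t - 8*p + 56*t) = p - 7*t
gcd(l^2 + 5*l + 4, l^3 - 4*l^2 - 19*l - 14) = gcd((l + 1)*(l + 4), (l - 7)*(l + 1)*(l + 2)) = l + 1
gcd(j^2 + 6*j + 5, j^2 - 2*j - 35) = j + 5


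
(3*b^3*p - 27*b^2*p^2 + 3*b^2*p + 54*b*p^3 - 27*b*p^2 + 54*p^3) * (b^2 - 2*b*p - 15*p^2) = 3*b^5*p - 33*b^4*p^2 + 3*b^4*p + 63*b^3*p^3 - 33*b^3*p^2 + 297*b^2*p^4 + 63*b^2*p^3 - 810*b*p^5 + 297*b*p^4 - 810*p^5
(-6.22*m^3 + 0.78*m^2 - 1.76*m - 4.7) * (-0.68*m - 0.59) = 4.2296*m^4 + 3.1394*m^3 + 0.7366*m^2 + 4.2344*m + 2.773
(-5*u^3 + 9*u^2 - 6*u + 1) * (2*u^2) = -10*u^5 + 18*u^4 - 12*u^3 + 2*u^2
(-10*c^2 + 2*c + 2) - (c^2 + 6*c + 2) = -11*c^2 - 4*c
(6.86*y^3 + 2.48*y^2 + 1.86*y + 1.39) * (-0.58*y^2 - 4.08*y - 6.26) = -3.9788*y^5 - 29.4272*y^4 - 54.1408*y^3 - 23.9198*y^2 - 17.3148*y - 8.7014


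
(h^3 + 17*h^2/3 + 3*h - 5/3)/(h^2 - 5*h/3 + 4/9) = 3*(h^2 + 6*h + 5)/(3*h - 4)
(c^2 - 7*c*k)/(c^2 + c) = (c - 7*k)/(c + 1)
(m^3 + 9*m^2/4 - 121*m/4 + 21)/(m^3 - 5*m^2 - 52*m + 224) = (m - 3/4)/(m - 8)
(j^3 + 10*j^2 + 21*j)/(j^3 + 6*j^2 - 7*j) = (j + 3)/(j - 1)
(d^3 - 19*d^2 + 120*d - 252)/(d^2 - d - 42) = (d^2 - 12*d + 36)/(d + 6)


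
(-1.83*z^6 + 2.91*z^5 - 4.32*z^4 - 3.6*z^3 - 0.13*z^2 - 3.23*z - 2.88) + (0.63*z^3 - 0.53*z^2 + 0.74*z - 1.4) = -1.83*z^6 + 2.91*z^5 - 4.32*z^4 - 2.97*z^3 - 0.66*z^2 - 2.49*z - 4.28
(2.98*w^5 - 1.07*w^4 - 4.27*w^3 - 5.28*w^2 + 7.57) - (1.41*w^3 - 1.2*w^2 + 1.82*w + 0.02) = 2.98*w^5 - 1.07*w^4 - 5.68*w^3 - 4.08*w^2 - 1.82*w + 7.55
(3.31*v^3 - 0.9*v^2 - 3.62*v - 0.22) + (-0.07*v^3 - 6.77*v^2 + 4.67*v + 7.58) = 3.24*v^3 - 7.67*v^2 + 1.05*v + 7.36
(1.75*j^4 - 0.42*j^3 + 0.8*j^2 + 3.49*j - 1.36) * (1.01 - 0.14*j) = -0.245*j^5 + 1.8263*j^4 - 0.5362*j^3 + 0.3194*j^2 + 3.7153*j - 1.3736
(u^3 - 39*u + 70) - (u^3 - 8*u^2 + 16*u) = 8*u^2 - 55*u + 70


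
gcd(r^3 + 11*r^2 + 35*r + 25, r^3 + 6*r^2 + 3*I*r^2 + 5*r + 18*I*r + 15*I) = r^2 + 6*r + 5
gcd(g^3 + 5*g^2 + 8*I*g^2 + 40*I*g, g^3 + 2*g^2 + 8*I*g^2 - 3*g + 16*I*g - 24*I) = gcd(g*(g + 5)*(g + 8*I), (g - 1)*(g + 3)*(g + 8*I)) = g + 8*I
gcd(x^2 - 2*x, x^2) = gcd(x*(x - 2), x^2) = x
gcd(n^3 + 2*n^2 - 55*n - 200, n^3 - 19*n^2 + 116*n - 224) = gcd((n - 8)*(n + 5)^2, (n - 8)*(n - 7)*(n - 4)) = n - 8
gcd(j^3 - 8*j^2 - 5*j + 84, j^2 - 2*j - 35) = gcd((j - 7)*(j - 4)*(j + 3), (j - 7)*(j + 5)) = j - 7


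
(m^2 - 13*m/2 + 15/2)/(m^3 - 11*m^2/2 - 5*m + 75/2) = (2*m - 3)/(2*m^2 - m - 15)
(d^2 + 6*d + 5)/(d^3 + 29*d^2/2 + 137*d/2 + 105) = 2*(d + 1)/(2*d^2 + 19*d + 42)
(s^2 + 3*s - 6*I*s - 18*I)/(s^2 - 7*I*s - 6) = (s + 3)/(s - I)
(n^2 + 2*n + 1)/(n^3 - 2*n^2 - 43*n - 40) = (n + 1)/(n^2 - 3*n - 40)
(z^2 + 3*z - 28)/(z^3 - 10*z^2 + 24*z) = (z + 7)/(z*(z - 6))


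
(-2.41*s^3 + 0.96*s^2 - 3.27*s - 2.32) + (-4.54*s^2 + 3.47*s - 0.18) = -2.41*s^3 - 3.58*s^2 + 0.2*s - 2.5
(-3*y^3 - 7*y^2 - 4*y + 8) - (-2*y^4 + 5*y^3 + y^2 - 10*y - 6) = 2*y^4 - 8*y^3 - 8*y^2 + 6*y + 14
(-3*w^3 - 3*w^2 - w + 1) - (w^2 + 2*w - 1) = -3*w^3 - 4*w^2 - 3*w + 2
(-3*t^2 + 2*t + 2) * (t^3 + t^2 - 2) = -3*t^5 - t^4 + 4*t^3 + 8*t^2 - 4*t - 4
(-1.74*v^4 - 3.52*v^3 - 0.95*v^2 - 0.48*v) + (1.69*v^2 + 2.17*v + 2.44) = -1.74*v^4 - 3.52*v^3 + 0.74*v^2 + 1.69*v + 2.44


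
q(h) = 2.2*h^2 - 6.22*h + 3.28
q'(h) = 4.4*h - 6.22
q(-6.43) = 134.23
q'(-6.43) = -34.51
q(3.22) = 6.06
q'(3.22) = 7.95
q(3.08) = 4.99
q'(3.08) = 7.33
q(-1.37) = 15.93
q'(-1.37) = -12.25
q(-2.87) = 39.25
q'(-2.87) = -18.85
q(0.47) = 0.84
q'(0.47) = -4.15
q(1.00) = -0.74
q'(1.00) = -1.82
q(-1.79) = 21.46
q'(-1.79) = -14.10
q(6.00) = 45.16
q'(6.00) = 20.18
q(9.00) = 125.50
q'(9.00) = 33.38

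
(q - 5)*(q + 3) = q^2 - 2*q - 15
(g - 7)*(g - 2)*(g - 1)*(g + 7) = g^4 - 3*g^3 - 47*g^2 + 147*g - 98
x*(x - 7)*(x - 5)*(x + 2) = x^4 - 10*x^3 + 11*x^2 + 70*x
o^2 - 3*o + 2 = (o - 2)*(o - 1)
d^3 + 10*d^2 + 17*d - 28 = (d - 1)*(d + 4)*(d + 7)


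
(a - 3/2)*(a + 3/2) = a^2 - 9/4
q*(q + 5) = q^2 + 5*q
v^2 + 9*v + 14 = (v + 2)*(v + 7)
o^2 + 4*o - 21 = (o - 3)*(o + 7)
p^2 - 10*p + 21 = (p - 7)*(p - 3)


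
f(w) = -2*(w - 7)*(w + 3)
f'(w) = 8 - 4*w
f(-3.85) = -18.44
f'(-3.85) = 23.40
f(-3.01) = -0.20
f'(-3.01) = 20.04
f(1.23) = 48.81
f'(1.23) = 3.08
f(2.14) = 49.96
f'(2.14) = -0.56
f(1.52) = 49.54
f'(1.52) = 1.92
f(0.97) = 47.88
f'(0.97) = 4.12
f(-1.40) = 26.88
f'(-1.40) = 13.60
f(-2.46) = 10.22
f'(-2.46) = 17.84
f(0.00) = 42.00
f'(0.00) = 8.00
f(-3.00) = 0.00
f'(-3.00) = 20.00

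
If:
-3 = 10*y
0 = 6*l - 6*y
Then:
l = -3/10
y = -3/10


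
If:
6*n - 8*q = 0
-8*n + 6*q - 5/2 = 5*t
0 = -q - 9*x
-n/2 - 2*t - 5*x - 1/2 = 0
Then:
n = -30/79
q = -45/158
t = -37/158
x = 5/158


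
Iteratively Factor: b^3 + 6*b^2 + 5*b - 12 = (b + 3)*(b^2 + 3*b - 4) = (b + 3)*(b + 4)*(b - 1)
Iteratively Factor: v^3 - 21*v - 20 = (v + 1)*(v^2 - v - 20) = (v - 5)*(v + 1)*(v + 4)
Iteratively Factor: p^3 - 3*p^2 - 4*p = (p)*(p^2 - 3*p - 4) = p*(p - 4)*(p + 1)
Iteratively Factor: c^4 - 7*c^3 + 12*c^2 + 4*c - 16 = (c + 1)*(c^3 - 8*c^2 + 20*c - 16) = (c - 2)*(c + 1)*(c^2 - 6*c + 8) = (c - 4)*(c - 2)*(c + 1)*(c - 2)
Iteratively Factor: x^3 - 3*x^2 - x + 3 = (x - 3)*(x^2 - 1) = (x - 3)*(x - 1)*(x + 1)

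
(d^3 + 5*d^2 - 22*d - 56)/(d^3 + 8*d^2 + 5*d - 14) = (d - 4)/(d - 1)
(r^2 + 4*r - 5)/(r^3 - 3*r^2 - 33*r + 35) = 1/(r - 7)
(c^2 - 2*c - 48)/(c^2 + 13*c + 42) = (c - 8)/(c + 7)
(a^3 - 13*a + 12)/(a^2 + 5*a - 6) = (a^2 + a - 12)/(a + 6)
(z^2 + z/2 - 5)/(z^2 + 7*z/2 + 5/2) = (z - 2)/(z + 1)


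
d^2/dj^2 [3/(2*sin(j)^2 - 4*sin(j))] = 3*(-2*sin(j) + 3 + 1/sin(j) - 6/sin(j)^2 + 4/sin(j)^3)/(sin(j) - 2)^3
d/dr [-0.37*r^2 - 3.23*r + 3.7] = -0.74*r - 3.23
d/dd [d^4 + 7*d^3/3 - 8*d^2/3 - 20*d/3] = 4*d^3 + 7*d^2 - 16*d/3 - 20/3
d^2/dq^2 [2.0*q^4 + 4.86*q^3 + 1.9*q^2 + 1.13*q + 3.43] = 24.0*q^2 + 29.16*q + 3.8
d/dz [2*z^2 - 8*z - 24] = 4*z - 8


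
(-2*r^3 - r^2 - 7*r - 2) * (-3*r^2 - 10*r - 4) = 6*r^5 + 23*r^4 + 39*r^3 + 80*r^2 + 48*r + 8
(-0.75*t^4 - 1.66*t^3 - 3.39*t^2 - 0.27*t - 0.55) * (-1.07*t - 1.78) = 0.8025*t^5 + 3.1112*t^4 + 6.5821*t^3 + 6.3231*t^2 + 1.0691*t + 0.979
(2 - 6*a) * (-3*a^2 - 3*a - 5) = 18*a^3 + 12*a^2 + 24*a - 10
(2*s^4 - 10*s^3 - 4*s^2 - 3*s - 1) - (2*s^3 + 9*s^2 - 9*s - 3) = 2*s^4 - 12*s^3 - 13*s^2 + 6*s + 2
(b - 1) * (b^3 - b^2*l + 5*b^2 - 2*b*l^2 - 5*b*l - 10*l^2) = b^4 - b^3*l + 4*b^3 - 2*b^2*l^2 - 4*b^2*l - 5*b^2 - 8*b*l^2 + 5*b*l + 10*l^2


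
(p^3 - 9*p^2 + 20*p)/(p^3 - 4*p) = (p^2 - 9*p + 20)/(p^2 - 4)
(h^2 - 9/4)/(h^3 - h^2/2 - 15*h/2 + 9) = (h + 3/2)/(h^2 + h - 6)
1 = 1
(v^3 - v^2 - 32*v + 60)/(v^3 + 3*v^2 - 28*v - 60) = (v - 2)/(v + 2)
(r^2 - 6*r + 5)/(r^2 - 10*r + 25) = (r - 1)/(r - 5)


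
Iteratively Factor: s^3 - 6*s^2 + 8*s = (s - 2)*(s^2 - 4*s) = s*(s - 2)*(s - 4)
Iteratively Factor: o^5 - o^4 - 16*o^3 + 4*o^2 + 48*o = (o + 3)*(o^4 - 4*o^3 - 4*o^2 + 16*o) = (o - 2)*(o + 3)*(o^3 - 2*o^2 - 8*o) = (o - 2)*(o + 2)*(o + 3)*(o^2 - 4*o) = (o - 4)*(o - 2)*(o + 2)*(o + 3)*(o)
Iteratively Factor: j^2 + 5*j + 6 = (j + 2)*(j + 3)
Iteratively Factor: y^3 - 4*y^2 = (y)*(y^2 - 4*y) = y^2*(y - 4)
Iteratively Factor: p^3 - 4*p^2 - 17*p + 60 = (p + 4)*(p^2 - 8*p + 15) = (p - 5)*(p + 4)*(p - 3)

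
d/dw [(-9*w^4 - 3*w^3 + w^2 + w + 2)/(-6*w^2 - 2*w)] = (27*w^5 + 18*w^4 + 3*w^3 + w^2 + 6*w + 1)/(w^2*(9*w^2 + 6*w + 1))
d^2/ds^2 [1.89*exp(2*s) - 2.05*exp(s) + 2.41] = (7.56*exp(s) - 2.05)*exp(s)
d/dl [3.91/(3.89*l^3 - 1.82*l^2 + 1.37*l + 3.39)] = (-45.6297*l^2 + 14.2324*l - 5.3567)/(3.89*l^3 - 1.82*l^2 + 1.37*l + 3.39)^2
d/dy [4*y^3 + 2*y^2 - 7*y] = 12*y^2 + 4*y - 7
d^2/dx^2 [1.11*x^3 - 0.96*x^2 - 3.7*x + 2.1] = 6.66*x - 1.92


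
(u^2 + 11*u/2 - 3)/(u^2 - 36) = (u - 1/2)/(u - 6)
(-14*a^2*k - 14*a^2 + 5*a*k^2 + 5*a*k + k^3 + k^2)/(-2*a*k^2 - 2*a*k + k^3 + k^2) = (7*a + k)/k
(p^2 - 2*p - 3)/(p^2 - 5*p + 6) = (p + 1)/(p - 2)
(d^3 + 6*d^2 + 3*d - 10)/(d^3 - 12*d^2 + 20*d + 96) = (d^2 + 4*d - 5)/(d^2 - 14*d + 48)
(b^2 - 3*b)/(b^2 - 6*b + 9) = b/(b - 3)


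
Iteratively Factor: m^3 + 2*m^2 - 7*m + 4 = (m + 4)*(m^2 - 2*m + 1) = (m - 1)*(m + 4)*(m - 1)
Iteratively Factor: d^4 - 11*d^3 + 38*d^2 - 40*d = (d - 2)*(d^3 - 9*d^2 + 20*d) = (d - 5)*(d - 2)*(d^2 - 4*d) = (d - 5)*(d - 4)*(d - 2)*(d)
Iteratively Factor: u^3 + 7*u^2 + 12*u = (u + 3)*(u^2 + 4*u) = u*(u + 3)*(u + 4)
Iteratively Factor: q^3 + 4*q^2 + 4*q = (q + 2)*(q^2 + 2*q) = q*(q + 2)*(q + 2)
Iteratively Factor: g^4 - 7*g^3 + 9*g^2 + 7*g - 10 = (g - 1)*(g^3 - 6*g^2 + 3*g + 10) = (g - 5)*(g - 1)*(g^2 - g - 2) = (g - 5)*(g - 2)*(g - 1)*(g + 1)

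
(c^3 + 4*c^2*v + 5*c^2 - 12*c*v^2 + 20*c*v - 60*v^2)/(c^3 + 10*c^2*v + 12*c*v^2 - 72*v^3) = (c + 5)/(c + 6*v)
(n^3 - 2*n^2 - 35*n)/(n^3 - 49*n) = (n + 5)/(n + 7)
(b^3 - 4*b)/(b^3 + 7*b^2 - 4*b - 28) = b/(b + 7)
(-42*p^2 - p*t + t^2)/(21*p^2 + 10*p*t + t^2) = (-42*p^2 - p*t + t^2)/(21*p^2 + 10*p*t + t^2)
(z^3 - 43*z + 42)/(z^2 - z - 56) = (z^2 - 7*z + 6)/(z - 8)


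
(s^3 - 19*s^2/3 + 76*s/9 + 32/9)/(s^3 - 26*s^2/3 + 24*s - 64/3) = (s + 1/3)/(s - 2)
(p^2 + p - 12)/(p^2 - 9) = (p + 4)/(p + 3)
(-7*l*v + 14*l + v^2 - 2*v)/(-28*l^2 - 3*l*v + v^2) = (v - 2)/(4*l + v)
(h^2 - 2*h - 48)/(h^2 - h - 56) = (h + 6)/(h + 7)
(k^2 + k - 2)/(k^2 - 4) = (k - 1)/(k - 2)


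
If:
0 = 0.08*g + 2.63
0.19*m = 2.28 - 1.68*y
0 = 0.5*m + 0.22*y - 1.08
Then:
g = -32.88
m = 1.64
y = 1.17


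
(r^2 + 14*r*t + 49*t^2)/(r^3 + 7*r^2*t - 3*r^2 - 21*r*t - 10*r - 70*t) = (r + 7*t)/(r^2 - 3*r - 10)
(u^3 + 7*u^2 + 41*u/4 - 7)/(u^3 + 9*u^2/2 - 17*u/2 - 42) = (u - 1/2)/(u - 3)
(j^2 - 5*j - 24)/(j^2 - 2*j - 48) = (j + 3)/(j + 6)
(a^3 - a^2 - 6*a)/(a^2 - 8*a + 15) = a*(a + 2)/(a - 5)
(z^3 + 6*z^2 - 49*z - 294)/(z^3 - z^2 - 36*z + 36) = (z^2 - 49)/(z^2 - 7*z + 6)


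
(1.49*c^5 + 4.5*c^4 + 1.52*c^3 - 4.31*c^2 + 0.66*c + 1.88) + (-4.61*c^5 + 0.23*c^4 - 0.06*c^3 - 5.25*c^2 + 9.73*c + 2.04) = -3.12*c^5 + 4.73*c^4 + 1.46*c^3 - 9.56*c^2 + 10.39*c + 3.92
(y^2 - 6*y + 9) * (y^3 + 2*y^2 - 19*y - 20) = y^5 - 4*y^4 - 22*y^3 + 112*y^2 - 51*y - 180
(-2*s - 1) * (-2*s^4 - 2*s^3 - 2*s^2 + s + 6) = 4*s^5 + 6*s^4 + 6*s^3 - 13*s - 6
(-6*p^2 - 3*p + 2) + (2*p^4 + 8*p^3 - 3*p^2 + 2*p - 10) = 2*p^4 + 8*p^3 - 9*p^2 - p - 8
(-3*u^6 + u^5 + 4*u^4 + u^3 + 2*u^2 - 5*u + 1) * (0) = 0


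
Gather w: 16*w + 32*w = 48*w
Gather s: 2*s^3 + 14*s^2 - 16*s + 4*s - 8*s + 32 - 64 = 2*s^3 + 14*s^2 - 20*s - 32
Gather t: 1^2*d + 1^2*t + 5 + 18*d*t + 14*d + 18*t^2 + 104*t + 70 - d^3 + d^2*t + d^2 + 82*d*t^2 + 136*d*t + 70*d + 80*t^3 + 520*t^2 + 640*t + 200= -d^3 + d^2 + 85*d + 80*t^3 + t^2*(82*d + 538) + t*(d^2 + 154*d + 745) + 275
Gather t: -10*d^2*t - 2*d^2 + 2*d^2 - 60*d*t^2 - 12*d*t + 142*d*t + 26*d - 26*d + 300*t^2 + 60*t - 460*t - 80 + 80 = t^2*(300 - 60*d) + t*(-10*d^2 + 130*d - 400)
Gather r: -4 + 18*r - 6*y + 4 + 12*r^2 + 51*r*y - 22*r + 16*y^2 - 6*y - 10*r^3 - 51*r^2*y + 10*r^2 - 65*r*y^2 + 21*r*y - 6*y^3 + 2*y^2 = -10*r^3 + r^2*(22 - 51*y) + r*(-65*y^2 + 72*y - 4) - 6*y^3 + 18*y^2 - 12*y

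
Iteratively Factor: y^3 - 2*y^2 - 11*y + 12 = (y - 4)*(y^2 + 2*y - 3) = (y - 4)*(y - 1)*(y + 3)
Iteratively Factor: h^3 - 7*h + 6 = (h - 2)*(h^2 + 2*h - 3) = (h - 2)*(h + 3)*(h - 1)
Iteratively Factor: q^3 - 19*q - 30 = (q + 2)*(q^2 - 2*q - 15) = (q + 2)*(q + 3)*(q - 5)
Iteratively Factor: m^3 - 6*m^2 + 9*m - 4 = (m - 1)*(m^2 - 5*m + 4) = (m - 4)*(m - 1)*(m - 1)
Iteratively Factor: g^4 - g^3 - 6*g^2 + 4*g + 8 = (g + 1)*(g^3 - 2*g^2 - 4*g + 8) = (g + 1)*(g + 2)*(g^2 - 4*g + 4) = (g - 2)*(g + 1)*(g + 2)*(g - 2)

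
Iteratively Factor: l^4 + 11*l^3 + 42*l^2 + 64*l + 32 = (l + 4)*(l^3 + 7*l^2 + 14*l + 8) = (l + 1)*(l + 4)*(l^2 + 6*l + 8) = (l + 1)*(l + 4)^2*(l + 2)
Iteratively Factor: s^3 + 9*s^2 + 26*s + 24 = (s + 4)*(s^2 + 5*s + 6) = (s + 3)*(s + 4)*(s + 2)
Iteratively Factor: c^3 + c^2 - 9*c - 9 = (c - 3)*(c^2 + 4*c + 3) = (c - 3)*(c + 1)*(c + 3)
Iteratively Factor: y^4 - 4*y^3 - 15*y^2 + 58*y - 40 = (y + 4)*(y^3 - 8*y^2 + 17*y - 10) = (y - 1)*(y + 4)*(y^2 - 7*y + 10) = (y - 5)*(y - 1)*(y + 4)*(y - 2)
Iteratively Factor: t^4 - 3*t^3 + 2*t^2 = (t)*(t^3 - 3*t^2 + 2*t) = t*(t - 1)*(t^2 - 2*t) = t^2*(t - 1)*(t - 2)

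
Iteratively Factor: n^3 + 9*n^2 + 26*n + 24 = (n + 4)*(n^2 + 5*n + 6) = (n + 3)*(n + 4)*(n + 2)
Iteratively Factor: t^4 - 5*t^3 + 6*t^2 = (t)*(t^3 - 5*t^2 + 6*t) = t*(t - 2)*(t^2 - 3*t) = t*(t - 3)*(t - 2)*(t)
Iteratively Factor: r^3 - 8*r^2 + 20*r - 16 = (r - 2)*(r^2 - 6*r + 8) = (r - 4)*(r - 2)*(r - 2)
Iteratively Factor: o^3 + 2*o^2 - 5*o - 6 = (o + 1)*(o^2 + o - 6) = (o + 1)*(o + 3)*(o - 2)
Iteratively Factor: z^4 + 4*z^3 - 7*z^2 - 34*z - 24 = (z + 4)*(z^3 - 7*z - 6) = (z + 2)*(z + 4)*(z^2 - 2*z - 3) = (z - 3)*(z + 2)*(z + 4)*(z + 1)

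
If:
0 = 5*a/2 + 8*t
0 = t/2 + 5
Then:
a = 32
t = -10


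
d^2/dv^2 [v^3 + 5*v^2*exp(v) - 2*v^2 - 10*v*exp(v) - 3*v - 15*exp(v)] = 5*v^2*exp(v) + 10*v*exp(v) + 6*v - 25*exp(v) - 4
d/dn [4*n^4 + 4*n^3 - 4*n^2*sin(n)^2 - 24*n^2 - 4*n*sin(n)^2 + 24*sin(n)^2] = 16*n^3 - 4*n^2*sin(2*n) + 12*n^2 + 4*sqrt(2)*n*cos(2*n + pi/4) - 52*n + 24*sin(2*n) + 2*cos(2*n) - 2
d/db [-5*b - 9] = -5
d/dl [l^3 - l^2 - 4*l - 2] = 3*l^2 - 2*l - 4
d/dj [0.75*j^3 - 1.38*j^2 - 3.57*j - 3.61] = 2.25*j^2 - 2.76*j - 3.57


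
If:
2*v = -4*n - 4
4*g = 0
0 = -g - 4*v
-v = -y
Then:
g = 0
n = -1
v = 0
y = 0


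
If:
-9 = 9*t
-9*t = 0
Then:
No Solution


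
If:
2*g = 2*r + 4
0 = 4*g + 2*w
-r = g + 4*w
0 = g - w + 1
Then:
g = -1/3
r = -7/3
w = 2/3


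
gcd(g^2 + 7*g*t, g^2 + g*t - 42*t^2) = g + 7*t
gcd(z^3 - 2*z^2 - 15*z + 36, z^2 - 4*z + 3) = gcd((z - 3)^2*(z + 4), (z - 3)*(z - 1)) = z - 3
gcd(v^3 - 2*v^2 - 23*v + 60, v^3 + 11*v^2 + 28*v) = 1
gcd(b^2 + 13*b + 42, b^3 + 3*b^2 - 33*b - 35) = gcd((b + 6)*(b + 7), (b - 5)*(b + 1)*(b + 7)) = b + 7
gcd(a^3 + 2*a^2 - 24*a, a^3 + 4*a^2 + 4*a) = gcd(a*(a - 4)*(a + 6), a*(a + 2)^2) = a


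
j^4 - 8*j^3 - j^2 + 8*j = j*(j - 8)*(j - 1)*(j + 1)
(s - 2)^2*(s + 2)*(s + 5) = s^4 + 3*s^3 - 14*s^2 - 12*s + 40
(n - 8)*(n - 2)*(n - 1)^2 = n^4 - 12*n^3 + 37*n^2 - 42*n + 16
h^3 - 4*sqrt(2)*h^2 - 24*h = h*(h - 6*sqrt(2))*(h + 2*sqrt(2))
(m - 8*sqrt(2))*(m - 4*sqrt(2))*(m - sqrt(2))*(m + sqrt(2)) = m^4 - 12*sqrt(2)*m^3 + 62*m^2 + 24*sqrt(2)*m - 128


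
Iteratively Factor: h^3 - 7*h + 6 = (h + 3)*(h^2 - 3*h + 2) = (h - 1)*(h + 3)*(h - 2)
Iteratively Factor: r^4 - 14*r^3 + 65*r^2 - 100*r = (r - 5)*(r^3 - 9*r^2 + 20*r) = (r - 5)^2*(r^2 - 4*r) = r*(r - 5)^2*(r - 4)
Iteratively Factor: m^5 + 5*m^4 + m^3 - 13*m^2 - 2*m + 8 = (m + 1)*(m^4 + 4*m^3 - 3*m^2 - 10*m + 8) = (m - 1)*(m + 1)*(m^3 + 5*m^2 + 2*m - 8) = (m - 1)*(m + 1)*(m + 2)*(m^2 + 3*m - 4) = (m - 1)^2*(m + 1)*(m + 2)*(m + 4)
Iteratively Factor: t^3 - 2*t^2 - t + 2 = (t + 1)*(t^2 - 3*t + 2) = (t - 1)*(t + 1)*(t - 2)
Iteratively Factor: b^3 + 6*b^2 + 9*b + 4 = (b + 1)*(b^2 + 5*b + 4) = (b + 1)^2*(b + 4)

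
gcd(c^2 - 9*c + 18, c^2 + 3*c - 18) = c - 3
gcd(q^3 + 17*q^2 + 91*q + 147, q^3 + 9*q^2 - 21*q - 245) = q^2 + 14*q + 49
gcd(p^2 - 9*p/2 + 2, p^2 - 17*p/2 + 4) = p - 1/2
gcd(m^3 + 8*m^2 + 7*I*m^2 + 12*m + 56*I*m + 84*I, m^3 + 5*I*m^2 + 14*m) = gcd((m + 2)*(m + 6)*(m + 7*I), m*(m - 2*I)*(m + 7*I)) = m + 7*I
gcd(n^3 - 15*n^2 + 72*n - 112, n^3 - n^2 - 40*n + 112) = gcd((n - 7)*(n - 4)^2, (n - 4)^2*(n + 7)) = n^2 - 8*n + 16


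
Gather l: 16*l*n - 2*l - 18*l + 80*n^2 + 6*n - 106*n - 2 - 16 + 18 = l*(16*n - 20) + 80*n^2 - 100*n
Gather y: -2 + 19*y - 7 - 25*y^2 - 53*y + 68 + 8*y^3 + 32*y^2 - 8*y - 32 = 8*y^3 + 7*y^2 - 42*y + 27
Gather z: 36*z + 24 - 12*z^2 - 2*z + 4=-12*z^2 + 34*z + 28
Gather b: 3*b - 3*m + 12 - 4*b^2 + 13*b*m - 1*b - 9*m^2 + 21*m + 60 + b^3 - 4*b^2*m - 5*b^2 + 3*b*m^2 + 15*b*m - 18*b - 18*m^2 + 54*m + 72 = b^3 + b^2*(-4*m - 9) + b*(3*m^2 + 28*m - 16) - 27*m^2 + 72*m + 144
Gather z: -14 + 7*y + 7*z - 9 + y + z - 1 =8*y + 8*z - 24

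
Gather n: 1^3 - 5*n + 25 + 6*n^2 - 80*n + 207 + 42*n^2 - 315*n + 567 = 48*n^2 - 400*n + 800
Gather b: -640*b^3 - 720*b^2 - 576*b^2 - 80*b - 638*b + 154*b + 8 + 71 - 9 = -640*b^3 - 1296*b^2 - 564*b + 70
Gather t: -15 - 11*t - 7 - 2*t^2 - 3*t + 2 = -2*t^2 - 14*t - 20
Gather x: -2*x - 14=-2*x - 14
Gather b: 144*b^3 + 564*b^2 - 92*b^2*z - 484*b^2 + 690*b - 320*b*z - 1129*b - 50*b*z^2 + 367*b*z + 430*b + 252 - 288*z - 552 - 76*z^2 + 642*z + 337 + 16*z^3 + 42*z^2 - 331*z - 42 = 144*b^3 + b^2*(80 - 92*z) + b*(-50*z^2 + 47*z - 9) + 16*z^3 - 34*z^2 + 23*z - 5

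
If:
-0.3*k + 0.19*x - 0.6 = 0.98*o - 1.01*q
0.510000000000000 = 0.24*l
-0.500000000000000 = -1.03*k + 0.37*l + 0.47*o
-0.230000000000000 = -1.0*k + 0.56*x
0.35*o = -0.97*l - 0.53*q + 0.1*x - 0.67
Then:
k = -0.45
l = 2.12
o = -3.72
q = -2.92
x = -1.21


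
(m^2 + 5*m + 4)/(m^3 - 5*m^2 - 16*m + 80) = (m + 1)/(m^2 - 9*m + 20)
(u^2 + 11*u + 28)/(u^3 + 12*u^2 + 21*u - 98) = (u + 4)/(u^2 + 5*u - 14)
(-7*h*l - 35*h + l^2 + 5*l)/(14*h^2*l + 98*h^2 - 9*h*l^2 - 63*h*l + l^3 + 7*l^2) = (-l - 5)/(2*h*l + 14*h - l^2 - 7*l)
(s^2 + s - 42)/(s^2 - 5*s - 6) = (s + 7)/(s + 1)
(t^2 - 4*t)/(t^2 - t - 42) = t*(4 - t)/(-t^2 + t + 42)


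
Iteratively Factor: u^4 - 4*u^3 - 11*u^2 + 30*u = (u)*(u^3 - 4*u^2 - 11*u + 30) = u*(u - 5)*(u^2 + u - 6) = u*(u - 5)*(u + 3)*(u - 2)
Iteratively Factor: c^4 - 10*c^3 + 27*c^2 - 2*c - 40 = (c - 4)*(c^3 - 6*c^2 + 3*c + 10) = (c - 4)*(c + 1)*(c^2 - 7*c + 10) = (c - 5)*(c - 4)*(c + 1)*(c - 2)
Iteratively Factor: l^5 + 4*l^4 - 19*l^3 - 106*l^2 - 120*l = (l + 4)*(l^4 - 19*l^2 - 30*l) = (l - 5)*(l + 4)*(l^3 + 5*l^2 + 6*l) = l*(l - 5)*(l + 4)*(l^2 + 5*l + 6) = l*(l - 5)*(l + 2)*(l + 4)*(l + 3)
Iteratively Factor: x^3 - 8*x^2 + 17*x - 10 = (x - 2)*(x^2 - 6*x + 5) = (x - 2)*(x - 1)*(x - 5)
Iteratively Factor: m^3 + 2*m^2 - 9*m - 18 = (m - 3)*(m^2 + 5*m + 6) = (m - 3)*(m + 2)*(m + 3)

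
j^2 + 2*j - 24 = (j - 4)*(j + 6)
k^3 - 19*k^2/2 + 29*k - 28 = (k - 4)*(k - 7/2)*(k - 2)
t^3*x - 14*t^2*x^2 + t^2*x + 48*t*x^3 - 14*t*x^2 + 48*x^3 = (t - 8*x)*(t - 6*x)*(t*x + x)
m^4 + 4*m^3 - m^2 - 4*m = m*(m - 1)*(m + 1)*(m + 4)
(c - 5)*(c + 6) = c^2 + c - 30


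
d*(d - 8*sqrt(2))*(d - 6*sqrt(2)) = d^3 - 14*sqrt(2)*d^2 + 96*d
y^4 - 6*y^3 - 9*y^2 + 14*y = y*(y - 7)*(y - 1)*(y + 2)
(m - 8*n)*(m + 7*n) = m^2 - m*n - 56*n^2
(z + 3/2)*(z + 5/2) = z^2 + 4*z + 15/4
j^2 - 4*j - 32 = (j - 8)*(j + 4)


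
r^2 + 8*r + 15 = (r + 3)*(r + 5)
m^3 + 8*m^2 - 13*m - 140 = (m - 4)*(m + 5)*(m + 7)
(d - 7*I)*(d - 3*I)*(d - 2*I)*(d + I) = d^4 - 11*I*d^3 - 29*d^2 + I*d - 42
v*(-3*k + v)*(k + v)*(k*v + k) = -3*k^3*v^2 - 3*k^3*v - 2*k^2*v^3 - 2*k^2*v^2 + k*v^4 + k*v^3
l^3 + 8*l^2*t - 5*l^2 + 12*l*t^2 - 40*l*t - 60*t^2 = (l - 5)*(l + 2*t)*(l + 6*t)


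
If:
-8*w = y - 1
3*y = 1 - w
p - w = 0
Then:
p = 2/23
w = 2/23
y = 7/23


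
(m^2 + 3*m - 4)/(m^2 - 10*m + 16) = (m^2 + 3*m - 4)/(m^2 - 10*m + 16)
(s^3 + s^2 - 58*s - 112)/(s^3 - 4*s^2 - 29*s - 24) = (s^2 + 9*s + 14)/(s^2 + 4*s + 3)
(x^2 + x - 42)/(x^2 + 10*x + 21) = (x - 6)/(x + 3)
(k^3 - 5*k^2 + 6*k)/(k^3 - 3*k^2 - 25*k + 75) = k*(k - 2)/(k^2 - 25)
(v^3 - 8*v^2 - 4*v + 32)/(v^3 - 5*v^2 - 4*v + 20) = (v - 8)/(v - 5)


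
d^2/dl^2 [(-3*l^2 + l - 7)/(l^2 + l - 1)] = 4*(2*l^3 - 15*l^2 - 9*l - 8)/(l^6 + 3*l^5 - 5*l^3 + 3*l - 1)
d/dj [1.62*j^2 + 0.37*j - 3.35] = 3.24*j + 0.37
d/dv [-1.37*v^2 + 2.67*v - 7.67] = 2.67 - 2.74*v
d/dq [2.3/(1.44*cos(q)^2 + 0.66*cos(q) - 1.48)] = (6.624*cos(q) + 1.518)*sin(q)/(1.44*cos(q)^2 + 0.66*cos(q) - 1.48)^2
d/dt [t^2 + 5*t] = 2*t + 5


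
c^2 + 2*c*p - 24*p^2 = (c - 4*p)*(c + 6*p)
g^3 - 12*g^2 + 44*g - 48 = (g - 6)*(g - 4)*(g - 2)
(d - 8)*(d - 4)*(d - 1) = d^3 - 13*d^2 + 44*d - 32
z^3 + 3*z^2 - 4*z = z*(z - 1)*(z + 4)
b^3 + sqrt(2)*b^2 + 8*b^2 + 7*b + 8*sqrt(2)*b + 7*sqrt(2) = (b + 1)*(b + 7)*(b + sqrt(2))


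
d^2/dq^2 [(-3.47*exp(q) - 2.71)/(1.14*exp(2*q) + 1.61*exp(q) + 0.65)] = (-4.509612*exp(4*q) - 7.71882599999999*exp(3*q) + 0.505817999999991*exp(2*q) + 4.639204*exp(q) + 1.36994)*exp(q)/(1.481544*exp(6*q) + 6.277068*exp(5*q) + 11.399202*exp(4*q) + 11.331341*exp(3*q) + 6.499545*exp(2*q) + 2.040675*exp(q) + 0.274625)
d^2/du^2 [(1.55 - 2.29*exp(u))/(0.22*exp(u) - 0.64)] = (-0.247412*exp(u) - 0.719744)*exp(u)/(0.010648*exp(3*u) - 0.092928*exp(2*u) + 0.270336*exp(u) - 0.262144)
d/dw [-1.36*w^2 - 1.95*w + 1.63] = -2.72*w - 1.95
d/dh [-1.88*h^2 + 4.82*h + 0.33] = 4.82 - 3.76*h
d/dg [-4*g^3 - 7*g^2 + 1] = 2*g*(-6*g - 7)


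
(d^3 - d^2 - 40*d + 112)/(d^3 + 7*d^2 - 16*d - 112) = (d - 4)/(d + 4)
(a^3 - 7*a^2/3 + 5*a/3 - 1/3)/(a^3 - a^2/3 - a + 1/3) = (a - 1)/(a + 1)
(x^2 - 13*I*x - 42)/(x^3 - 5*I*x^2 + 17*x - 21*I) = (x - 6*I)/(x^2 + 2*I*x + 3)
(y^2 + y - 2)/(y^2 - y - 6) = (y - 1)/(y - 3)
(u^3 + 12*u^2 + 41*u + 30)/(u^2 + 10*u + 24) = (u^2 + 6*u + 5)/(u + 4)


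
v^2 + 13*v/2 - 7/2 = (v - 1/2)*(v + 7)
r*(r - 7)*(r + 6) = r^3 - r^2 - 42*r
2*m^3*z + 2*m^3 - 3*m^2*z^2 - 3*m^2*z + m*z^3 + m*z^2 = (-2*m + z)*(-m + z)*(m*z + m)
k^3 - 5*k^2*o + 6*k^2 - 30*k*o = k*(k + 6)*(k - 5*o)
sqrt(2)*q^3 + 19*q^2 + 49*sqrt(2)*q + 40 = (q + 4*sqrt(2))*(q + 5*sqrt(2))*(sqrt(2)*q + 1)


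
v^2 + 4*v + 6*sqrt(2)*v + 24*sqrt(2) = (v + 4)*(v + 6*sqrt(2))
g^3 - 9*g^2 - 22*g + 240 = (g - 8)*(g - 6)*(g + 5)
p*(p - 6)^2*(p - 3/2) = p^4 - 27*p^3/2 + 54*p^2 - 54*p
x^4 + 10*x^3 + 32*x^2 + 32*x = x*(x + 2)*(x + 4)^2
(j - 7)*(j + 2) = j^2 - 5*j - 14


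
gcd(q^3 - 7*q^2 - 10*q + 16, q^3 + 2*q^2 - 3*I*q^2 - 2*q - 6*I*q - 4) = q + 2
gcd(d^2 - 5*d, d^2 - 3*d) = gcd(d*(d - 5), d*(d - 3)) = d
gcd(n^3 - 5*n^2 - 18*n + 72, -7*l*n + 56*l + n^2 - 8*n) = 1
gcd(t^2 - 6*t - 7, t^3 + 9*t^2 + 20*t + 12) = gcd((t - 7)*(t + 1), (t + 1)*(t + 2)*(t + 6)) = t + 1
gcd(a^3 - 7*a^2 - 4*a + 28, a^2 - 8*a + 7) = a - 7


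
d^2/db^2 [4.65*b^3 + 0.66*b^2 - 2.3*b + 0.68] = 27.9*b + 1.32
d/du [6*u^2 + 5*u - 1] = 12*u + 5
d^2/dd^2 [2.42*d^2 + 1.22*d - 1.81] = 4.84000000000000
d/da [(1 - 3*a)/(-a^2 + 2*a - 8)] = (-3*a^2 + 2*a + 22)/(a^4 - 4*a^3 + 20*a^2 - 32*a + 64)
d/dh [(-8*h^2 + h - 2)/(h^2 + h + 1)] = 3*(-3*h^2 - 4*h + 1)/(h^4 + 2*h^3 + 3*h^2 + 2*h + 1)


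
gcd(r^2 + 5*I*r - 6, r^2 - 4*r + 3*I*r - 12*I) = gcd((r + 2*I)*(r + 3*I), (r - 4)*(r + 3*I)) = r + 3*I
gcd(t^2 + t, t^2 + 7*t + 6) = t + 1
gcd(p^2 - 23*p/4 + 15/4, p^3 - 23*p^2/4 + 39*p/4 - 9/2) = p - 3/4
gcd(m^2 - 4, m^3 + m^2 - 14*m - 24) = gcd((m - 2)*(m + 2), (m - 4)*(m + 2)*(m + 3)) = m + 2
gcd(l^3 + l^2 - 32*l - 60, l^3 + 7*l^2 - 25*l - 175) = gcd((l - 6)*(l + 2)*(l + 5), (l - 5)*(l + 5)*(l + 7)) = l + 5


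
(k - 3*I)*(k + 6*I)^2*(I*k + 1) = I*k^4 - 8*k^3 + 9*I*k^2 - 108*k + 108*I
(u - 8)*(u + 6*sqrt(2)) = u^2 - 8*u + 6*sqrt(2)*u - 48*sqrt(2)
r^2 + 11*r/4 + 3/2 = (r + 3/4)*(r + 2)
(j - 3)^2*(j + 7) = j^3 + j^2 - 33*j + 63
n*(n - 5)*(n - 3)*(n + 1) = n^4 - 7*n^3 + 7*n^2 + 15*n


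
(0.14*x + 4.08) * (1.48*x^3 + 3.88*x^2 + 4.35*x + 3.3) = 0.2072*x^4 + 6.5816*x^3 + 16.4394*x^2 + 18.21*x + 13.464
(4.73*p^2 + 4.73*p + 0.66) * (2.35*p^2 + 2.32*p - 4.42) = 11.1155*p^4 + 22.0891*p^3 - 8.382*p^2 - 19.3754*p - 2.9172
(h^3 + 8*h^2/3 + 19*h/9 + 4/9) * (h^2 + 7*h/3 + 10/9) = h^5 + 5*h^4 + 85*h^3/9 + 25*h^2/3 + 274*h/81 + 40/81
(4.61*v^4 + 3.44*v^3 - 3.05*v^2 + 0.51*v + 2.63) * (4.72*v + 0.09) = 21.7592*v^5 + 16.6517*v^4 - 14.0864*v^3 + 2.1327*v^2 + 12.4595*v + 0.2367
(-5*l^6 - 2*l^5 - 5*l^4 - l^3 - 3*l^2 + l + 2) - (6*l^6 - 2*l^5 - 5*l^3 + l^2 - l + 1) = -11*l^6 - 5*l^4 + 4*l^3 - 4*l^2 + 2*l + 1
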